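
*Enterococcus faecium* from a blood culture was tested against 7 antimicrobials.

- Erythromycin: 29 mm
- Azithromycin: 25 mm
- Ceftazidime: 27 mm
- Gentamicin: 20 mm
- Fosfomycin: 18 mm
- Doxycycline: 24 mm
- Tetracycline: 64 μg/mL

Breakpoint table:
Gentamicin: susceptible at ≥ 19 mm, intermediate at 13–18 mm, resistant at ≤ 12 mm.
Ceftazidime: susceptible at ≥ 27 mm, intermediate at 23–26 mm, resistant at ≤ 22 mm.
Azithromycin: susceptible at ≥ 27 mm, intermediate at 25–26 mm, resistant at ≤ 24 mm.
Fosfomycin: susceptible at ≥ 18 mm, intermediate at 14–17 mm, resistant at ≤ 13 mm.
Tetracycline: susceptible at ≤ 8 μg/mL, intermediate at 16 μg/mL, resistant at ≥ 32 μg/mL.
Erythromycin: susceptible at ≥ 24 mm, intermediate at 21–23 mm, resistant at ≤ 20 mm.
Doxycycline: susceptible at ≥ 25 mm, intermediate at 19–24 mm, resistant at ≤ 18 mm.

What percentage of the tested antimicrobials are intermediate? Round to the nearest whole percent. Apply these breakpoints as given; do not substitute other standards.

29%

Erythromycin: 29 mm is ≥ 24 mm → susceptible
Azithromycin (25 mm) in 25–26 mm ⇒ intermediate
Ceftazidime (27 mm) ≥ 27 mm — S
Gentamicin: 20 mm is ≥ 19 mm → S
Fosfomycin (18 mm) ≥ 18 mm — susceptible
Doxycycline (24 mm) in 19–24 mm — intermediate
Tetracycline: 64 μg/mL is ≥ 32 μg/mL → Resistant
Intermediate: 2/7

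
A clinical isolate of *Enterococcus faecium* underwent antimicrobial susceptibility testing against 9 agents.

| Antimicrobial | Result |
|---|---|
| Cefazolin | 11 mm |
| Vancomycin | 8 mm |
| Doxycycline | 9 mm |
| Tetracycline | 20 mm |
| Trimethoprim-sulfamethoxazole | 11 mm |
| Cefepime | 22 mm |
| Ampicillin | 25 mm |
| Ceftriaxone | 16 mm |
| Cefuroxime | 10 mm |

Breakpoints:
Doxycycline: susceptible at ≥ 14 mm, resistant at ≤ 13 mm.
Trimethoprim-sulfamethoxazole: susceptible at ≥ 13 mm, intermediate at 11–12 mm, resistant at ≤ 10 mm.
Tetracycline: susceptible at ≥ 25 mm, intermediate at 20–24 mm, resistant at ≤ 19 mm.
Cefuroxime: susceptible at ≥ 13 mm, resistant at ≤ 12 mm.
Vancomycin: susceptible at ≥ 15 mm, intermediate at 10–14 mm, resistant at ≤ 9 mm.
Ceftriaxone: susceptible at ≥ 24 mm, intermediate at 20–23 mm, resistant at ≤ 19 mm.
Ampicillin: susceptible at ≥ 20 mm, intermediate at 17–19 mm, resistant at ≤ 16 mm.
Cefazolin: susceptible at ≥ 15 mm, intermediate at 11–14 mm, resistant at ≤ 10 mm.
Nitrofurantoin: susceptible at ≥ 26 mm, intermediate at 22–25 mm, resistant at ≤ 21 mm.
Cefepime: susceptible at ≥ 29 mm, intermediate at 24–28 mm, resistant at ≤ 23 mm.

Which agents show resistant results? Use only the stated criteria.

vancomycin, doxycycline, cefepime, ceftriaxone, cefuroxime

Cefazolin: 11 mm is in 11–14 mm → intermediate
Vancomycin (8 mm) ≤ 9 mm ⇒ R
Doxycycline: 9 mm is ≤ 13 mm ⇒ resistant
Tetracycline: 20 mm is in 20–24 mm ⇒ I
Trimethoprim-sulfamethoxazole 11 mm: in 11–12 mm ⇒ intermediate
Cefepime 22 mm: ≤ 23 mm → resistant
Ampicillin (25 mm) ≥ 20 mm → S
Ceftriaxone (16 mm) ≤ 19 mm ⇒ resistant
Cefuroxime: 10 mm is ≤ 12 mm ⇒ resistant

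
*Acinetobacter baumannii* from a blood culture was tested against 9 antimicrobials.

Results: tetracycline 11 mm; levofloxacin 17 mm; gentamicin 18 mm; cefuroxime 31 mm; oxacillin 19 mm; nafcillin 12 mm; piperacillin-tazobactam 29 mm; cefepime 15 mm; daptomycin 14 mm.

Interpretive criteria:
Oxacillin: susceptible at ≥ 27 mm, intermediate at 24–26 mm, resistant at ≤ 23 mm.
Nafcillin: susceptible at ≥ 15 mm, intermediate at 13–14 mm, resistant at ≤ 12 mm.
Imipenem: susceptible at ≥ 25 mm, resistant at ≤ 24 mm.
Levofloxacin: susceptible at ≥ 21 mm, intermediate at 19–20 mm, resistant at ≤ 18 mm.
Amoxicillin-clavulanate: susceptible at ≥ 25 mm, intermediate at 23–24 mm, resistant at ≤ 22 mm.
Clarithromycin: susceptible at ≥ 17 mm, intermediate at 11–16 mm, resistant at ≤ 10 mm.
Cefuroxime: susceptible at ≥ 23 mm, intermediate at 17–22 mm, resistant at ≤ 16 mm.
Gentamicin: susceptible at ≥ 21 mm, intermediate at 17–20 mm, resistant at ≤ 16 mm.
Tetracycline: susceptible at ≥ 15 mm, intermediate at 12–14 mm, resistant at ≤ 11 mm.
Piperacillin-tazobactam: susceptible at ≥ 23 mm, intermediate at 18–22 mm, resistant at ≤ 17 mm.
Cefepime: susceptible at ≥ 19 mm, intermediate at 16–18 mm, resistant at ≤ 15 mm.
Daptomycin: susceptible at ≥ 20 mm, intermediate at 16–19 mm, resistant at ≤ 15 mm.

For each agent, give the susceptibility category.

R, R, I, S, R, R, S, R, R

Tetracycline: 11 mm is ≤ 11 mm → Resistant
Levofloxacin 17 mm: ≤ 18 mm — Resistant
Gentamicin: 18 mm is in 17–20 mm → Intermediate
Cefuroxime (31 mm) ≥ 23 mm — Susceptible
Oxacillin (19 mm) ≤ 23 mm → Resistant
Nafcillin 12 mm: ≤ 12 mm ⇒ Resistant
Piperacillin-tazobactam: 29 mm is ≥ 23 mm → S
Cefepime: 15 mm is ≤ 15 mm — R
Daptomycin: 14 mm is ≤ 15 mm → R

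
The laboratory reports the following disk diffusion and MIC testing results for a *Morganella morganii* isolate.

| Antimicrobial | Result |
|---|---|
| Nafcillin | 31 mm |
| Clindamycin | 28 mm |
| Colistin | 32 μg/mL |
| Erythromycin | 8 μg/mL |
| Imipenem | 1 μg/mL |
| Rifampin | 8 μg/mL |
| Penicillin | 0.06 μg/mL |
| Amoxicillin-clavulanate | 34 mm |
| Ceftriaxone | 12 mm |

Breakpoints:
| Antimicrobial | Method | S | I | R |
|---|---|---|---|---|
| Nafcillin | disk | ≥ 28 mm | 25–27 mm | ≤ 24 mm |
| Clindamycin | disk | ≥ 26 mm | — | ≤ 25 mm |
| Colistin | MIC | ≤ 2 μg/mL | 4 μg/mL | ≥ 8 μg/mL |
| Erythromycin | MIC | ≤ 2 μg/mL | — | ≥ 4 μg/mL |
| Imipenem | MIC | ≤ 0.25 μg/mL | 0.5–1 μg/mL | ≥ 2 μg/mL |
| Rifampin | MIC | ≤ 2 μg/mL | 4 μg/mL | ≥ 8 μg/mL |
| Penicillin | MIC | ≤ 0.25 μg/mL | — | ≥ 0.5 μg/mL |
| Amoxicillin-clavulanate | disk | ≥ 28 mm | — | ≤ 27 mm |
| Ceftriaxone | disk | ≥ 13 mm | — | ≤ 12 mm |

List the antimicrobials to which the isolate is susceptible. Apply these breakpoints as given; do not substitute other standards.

nafcillin, clindamycin, penicillin, amoxicillin-clavulanate

Nafcillin 31 mm: ≥ 28 mm → S
Clindamycin 28 mm: ≥ 26 mm → S
Colistin 32 μg/mL: ≥ 8 μg/mL — Resistant
Erythromycin: 8 μg/mL is ≥ 4 μg/mL ⇒ R
Imipenem 1 μg/mL: in 0.5–1 μg/mL ⇒ Intermediate
Rifampin (8 μg/mL) ≥ 8 μg/mL — Resistant
Penicillin 0.06 μg/mL: ≤ 0.25 μg/mL — S
Amoxicillin-clavulanate: 34 mm is ≥ 28 mm → susceptible
Ceftriaxone 12 mm: ≤ 12 mm → R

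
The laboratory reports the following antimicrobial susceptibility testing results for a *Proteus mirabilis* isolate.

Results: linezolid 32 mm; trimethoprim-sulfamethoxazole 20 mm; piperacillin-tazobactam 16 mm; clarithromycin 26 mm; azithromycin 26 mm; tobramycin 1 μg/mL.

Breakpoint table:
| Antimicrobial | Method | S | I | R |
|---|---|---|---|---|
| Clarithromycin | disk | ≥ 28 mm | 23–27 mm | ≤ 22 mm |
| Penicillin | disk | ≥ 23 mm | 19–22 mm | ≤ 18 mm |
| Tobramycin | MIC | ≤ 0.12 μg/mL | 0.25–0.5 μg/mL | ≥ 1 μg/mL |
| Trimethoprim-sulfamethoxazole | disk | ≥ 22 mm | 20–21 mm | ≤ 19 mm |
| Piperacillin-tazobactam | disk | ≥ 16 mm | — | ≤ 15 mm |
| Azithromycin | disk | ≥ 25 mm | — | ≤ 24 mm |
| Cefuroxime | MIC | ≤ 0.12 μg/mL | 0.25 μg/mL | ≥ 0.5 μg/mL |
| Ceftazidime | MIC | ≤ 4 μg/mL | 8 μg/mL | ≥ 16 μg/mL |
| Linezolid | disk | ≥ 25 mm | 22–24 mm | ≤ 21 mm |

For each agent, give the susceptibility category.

Linezolid (32 mm) ≥ 25 mm → Susceptible
Trimethoprim-sulfamethoxazole 20 mm: in 20–21 mm ⇒ intermediate
Piperacillin-tazobactam 16 mm: ≥ 16 mm → S
Clarithromycin 26 mm: in 23–27 mm — intermediate
Azithromycin: 26 mm is ≥ 25 mm ⇒ susceptible
Tobramycin (1 μg/mL) ≥ 1 μg/mL ⇒ Resistant

S, I, S, I, S, R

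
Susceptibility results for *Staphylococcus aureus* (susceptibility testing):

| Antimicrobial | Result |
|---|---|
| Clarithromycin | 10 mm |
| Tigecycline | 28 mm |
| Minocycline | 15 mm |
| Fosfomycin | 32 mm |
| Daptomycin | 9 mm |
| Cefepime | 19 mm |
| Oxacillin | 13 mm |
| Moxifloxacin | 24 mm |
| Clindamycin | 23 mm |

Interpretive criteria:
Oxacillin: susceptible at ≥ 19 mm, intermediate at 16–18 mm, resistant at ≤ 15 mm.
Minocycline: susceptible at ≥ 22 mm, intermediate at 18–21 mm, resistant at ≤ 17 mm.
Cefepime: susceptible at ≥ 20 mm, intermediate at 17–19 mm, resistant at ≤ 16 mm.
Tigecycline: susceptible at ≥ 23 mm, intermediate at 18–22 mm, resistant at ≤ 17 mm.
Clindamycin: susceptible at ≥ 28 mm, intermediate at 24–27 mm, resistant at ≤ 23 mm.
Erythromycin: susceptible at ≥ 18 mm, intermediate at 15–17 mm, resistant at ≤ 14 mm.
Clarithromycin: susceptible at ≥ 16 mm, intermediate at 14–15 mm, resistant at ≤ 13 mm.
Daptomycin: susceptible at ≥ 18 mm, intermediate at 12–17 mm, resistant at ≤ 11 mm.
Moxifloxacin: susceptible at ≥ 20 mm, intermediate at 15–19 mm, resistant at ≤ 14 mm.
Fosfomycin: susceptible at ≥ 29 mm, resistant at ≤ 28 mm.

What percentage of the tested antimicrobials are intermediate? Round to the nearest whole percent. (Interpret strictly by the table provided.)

11%

Clarithromycin: 10 mm is ≤ 13 mm → Resistant
Tigecycline: 28 mm is ≥ 23 mm → S
Minocycline 15 mm: ≤ 17 mm — R
Fosfomycin (32 mm) ≥ 29 mm → S
Daptomycin (9 mm) ≤ 11 mm → Resistant
Cefepime (19 mm) in 17–19 mm ⇒ intermediate
Oxacillin: 13 mm is ≤ 15 mm — resistant
Moxifloxacin: 24 mm is ≥ 20 mm — susceptible
Clindamycin (23 mm) ≤ 23 mm ⇒ Resistant
Intermediate: 1/9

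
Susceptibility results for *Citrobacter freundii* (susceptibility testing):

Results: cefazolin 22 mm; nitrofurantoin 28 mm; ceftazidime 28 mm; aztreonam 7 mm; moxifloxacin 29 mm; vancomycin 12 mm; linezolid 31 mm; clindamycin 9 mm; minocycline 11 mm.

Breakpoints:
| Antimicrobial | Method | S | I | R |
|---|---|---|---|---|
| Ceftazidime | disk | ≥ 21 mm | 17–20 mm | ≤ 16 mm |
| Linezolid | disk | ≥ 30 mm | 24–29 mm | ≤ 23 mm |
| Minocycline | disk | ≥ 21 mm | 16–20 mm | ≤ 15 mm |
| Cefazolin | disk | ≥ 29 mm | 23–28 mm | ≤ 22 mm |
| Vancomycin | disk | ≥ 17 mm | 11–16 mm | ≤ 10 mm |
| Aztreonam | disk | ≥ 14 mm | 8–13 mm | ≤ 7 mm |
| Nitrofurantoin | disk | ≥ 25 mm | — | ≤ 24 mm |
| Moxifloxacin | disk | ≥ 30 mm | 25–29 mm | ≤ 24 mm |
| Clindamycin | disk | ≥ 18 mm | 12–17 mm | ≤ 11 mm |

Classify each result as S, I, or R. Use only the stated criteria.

R, S, S, R, I, I, S, R, R

Cefazolin: 22 mm is ≤ 22 mm → resistant
Nitrofurantoin 28 mm: ≥ 25 mm — susceptible
Ceftazidime (28 mm) ≥ 21 mm — susceptible
Aztreonam: 7 mm is ≤ 7 mm — resistant
Moxifloxacin 29 mm: in 25–29 mm ⇒ Intermediate
Vancomycin (12 mm) in 11–16 mm ⇒ Intermediate
Linezolid 31 mm: ≥ 30 mm ⇒ S
Clindamycin: 9 mm is ≤ 11 mm ⇒ resistant
Minocycline 11 mm: ≤ 15 mm ⇒ R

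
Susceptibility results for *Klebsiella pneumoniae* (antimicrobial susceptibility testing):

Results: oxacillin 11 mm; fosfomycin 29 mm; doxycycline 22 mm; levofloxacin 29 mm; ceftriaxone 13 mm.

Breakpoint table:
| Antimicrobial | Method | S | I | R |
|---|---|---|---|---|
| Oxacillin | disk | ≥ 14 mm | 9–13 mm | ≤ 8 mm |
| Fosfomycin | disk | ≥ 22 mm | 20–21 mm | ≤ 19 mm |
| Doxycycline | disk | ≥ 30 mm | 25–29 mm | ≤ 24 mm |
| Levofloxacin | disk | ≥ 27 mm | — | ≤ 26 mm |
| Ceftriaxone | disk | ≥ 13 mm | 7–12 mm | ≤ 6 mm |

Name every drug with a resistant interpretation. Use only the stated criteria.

doxycycline

Oxacillin: 11 mm is in 9–13 mm ⇒ Intermediate
Fosfomycin (29 mm) ≥ 22 mm → S
Doxycycline (22 mm) ≤ 24 mm — resistant
Levofloxacin: 29 mm is ≥ 27 mm ⇒ Susceptible
Ceftriaxone: 13 mm is ≥ 13 mm ⇒ S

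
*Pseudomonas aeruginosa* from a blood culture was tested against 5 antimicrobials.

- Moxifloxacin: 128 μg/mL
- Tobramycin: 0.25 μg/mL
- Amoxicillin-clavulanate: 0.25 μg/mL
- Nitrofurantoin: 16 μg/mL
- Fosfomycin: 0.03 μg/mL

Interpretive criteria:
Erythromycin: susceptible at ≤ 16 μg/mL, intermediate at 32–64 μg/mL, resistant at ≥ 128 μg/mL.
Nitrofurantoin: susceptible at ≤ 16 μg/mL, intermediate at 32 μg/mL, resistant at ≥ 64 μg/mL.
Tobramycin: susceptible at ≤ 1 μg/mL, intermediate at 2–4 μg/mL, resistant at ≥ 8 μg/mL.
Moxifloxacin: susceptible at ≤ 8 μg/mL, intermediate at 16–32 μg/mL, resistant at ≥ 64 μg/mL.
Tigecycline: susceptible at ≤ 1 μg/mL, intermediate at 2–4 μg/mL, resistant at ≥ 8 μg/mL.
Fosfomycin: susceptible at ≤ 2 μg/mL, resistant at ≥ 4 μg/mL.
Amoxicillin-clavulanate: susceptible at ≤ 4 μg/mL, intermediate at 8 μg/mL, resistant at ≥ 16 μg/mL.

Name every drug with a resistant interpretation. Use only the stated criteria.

moxifloxacin

Moxifloxacin (128 μg/mL) ≥ 64 μg/mL — resistant
Tobramycin: 0.25 μg/mL is ≤ 1 μg/mL ⇒ S
Amoxicillin-clavulanate: 0.25 μg/mL is ≤ 4 μg/mL — S
Nitrofurantoin (16 μg/mL) ≤ 16 μg/mL — Susceptible
Fosfomycin 0.03 μg/mL: ≤ 2 μg/mL ⇒ susceptible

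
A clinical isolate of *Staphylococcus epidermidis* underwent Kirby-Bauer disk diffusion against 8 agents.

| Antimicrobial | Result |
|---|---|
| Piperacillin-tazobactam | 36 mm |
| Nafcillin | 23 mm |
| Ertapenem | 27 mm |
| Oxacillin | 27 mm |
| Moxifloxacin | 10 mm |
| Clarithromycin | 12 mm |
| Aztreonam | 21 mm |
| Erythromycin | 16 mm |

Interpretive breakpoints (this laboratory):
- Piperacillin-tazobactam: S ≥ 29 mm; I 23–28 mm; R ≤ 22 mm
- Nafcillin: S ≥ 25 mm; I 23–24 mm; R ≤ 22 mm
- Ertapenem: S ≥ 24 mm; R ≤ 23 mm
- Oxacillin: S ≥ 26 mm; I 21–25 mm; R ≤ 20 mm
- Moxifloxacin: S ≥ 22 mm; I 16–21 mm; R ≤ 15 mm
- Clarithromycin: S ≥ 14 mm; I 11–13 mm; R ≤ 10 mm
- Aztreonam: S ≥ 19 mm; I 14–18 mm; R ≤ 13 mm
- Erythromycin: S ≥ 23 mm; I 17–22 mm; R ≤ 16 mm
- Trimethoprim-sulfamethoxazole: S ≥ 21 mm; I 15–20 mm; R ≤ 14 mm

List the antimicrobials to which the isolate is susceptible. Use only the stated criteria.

piperacillin-tazobactam, ertapenem, oxacillin, aztreonam

Piperacillin-tazobactam (36 mm) ≥ 29 mm — S
Nafcillin (23 mm) in 23–24 mm → I
Ertapenem (27 mm) ≥ 24 mm ⇒ S
Oxacillin (27 mm) ≥ 26 mm ⇒ susceptible
Moxifloxacin 10 mm: ≤ 15 mm ⇒ R
Clarithromycin (12 mm) in 11–13 mm ⇒ Intermediate
Aztreonam: 21 mm is ≥ 19 mm → S
Erythromycin: 16 mm is ≤ 16 mm — R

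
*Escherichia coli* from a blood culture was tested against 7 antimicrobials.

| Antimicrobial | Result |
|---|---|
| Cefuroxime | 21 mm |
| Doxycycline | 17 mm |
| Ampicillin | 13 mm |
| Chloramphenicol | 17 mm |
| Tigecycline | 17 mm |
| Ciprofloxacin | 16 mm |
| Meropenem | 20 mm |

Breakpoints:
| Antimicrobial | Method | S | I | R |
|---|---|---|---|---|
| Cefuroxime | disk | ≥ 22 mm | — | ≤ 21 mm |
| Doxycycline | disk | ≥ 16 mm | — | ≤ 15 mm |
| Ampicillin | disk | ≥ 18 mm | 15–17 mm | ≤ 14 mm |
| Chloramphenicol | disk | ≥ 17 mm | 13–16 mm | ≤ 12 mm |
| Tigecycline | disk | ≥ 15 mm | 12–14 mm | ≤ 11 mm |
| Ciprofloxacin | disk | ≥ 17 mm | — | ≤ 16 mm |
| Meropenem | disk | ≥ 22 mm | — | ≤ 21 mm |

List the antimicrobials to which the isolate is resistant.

Cefuroxime 21 mm: ≤ 21 mm — resistant
Doxycycline (17 mm) ≥ 16 mm → Susceptible
Ampicillin (13 mm) ≤ 14 mm ⇒ resistant
Chloramphenicol: 17 mm is ≥ 17 mm — susceptible
Tigecycline (17 mm) ≥ 15 mm — Susceptible
Ciprofloxacin: 16 mm is ≤ 16 mm → Resistant
Meropenem 20 mm: ≤ 21 mm → Resistant

cefuroxime, ampicillin, ciprofloxacin, meropenem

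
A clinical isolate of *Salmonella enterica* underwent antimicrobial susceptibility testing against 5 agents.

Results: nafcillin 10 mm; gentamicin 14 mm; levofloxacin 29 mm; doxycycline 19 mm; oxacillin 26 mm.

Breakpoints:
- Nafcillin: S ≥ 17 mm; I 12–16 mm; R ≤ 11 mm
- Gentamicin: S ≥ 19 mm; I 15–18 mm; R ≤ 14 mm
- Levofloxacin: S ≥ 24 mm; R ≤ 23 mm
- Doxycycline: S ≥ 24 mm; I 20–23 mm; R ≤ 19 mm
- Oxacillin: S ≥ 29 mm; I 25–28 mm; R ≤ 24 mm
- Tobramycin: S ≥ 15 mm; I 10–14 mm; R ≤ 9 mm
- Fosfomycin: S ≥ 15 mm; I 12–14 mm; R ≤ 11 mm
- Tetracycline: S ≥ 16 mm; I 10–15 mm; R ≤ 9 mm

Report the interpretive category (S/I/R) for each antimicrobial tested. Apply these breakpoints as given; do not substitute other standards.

Nafcillin (10 mm) ≤ 11 mm → Resistant
Gentamicin 14 mm: ≤ 14 mm → R
Levofloxacin (29 mm) ≥ 24 mm → susceptible
Doxycycline: 19 mm is ≤ 19 mm ⇒ resistant
Oxacillin: 26 mm is in 25–28 mm — I

R, R, S, R, I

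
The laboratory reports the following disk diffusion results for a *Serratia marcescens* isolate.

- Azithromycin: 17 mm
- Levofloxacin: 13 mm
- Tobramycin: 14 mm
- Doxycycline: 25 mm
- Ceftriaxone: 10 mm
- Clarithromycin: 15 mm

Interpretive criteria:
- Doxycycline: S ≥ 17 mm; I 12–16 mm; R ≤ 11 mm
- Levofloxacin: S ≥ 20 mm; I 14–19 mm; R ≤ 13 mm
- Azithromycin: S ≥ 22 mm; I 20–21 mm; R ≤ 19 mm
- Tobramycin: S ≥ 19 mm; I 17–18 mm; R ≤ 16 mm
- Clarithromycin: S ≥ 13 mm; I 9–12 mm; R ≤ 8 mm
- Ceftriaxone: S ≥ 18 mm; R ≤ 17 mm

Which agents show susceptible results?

doxycycline, clarithromycin

Azithromycin (17 mm) ≤ 19 mm → resistant
Levofloxacin: 13 mm is ≤ 13 mm — Resistant
Tobramycin (14 mm) ≤ 16 mm ⇒ Resistant
Doxycycline 25 mm: ≥ 17 mm — susceptible
Ceftriaxone 10 mm: ≤ 17 mm ⇒ resistant
Clarithromycin 15 mm: ≥ 13 mm — S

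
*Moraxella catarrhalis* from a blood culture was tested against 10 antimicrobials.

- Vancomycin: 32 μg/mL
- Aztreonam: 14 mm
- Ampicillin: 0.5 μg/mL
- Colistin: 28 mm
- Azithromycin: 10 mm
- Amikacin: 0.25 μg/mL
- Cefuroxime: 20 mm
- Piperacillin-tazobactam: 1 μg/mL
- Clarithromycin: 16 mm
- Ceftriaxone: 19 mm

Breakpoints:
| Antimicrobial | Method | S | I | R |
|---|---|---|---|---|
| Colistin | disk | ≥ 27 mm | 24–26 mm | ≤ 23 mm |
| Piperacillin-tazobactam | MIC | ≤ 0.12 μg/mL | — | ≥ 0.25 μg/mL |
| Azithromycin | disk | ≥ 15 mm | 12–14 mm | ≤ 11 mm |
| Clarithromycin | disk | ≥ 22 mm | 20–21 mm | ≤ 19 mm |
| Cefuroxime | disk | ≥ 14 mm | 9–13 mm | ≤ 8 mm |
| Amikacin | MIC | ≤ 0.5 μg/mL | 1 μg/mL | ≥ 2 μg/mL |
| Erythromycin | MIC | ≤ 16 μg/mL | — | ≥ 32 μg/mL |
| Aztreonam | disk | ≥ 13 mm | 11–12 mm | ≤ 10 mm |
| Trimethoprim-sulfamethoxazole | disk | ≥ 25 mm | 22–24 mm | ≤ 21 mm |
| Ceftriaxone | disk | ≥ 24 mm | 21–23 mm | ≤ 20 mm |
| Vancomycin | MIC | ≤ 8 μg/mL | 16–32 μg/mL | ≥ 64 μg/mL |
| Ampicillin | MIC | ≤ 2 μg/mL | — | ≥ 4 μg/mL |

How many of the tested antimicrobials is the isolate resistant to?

4

Vancomycin: 32 μg/mL is in 16–32 μg/mL ⇒ Intermediate
Aztreonam: 14 mm is ≥ 13 mm → Susceptible
Ampicillin: 0.5 μg/mL is ≤ 2 μg/mL → susceptible
Colistin: 28 mm is ≥ 27 mm ⇒ susceptible
Azithromycin 10 mm: ≤ 11 mm — resistant
Amikacin 0.25 μg/mL: ≤ 0.5 μg/mL ⇒ Susceptible
Cefuroxime (20 mm) ≥ 14 mm → Susceptible
Piperacillin-tazobactam: 1 μg/mL is ≥ 0.25 μg/mL → Resistant
Clarithromycin 16 mm: ≤ 19 mm ⇒ Resistant
Ceftriaxone (19 mm) ≤ 20 mm → resistant
Resistant: 4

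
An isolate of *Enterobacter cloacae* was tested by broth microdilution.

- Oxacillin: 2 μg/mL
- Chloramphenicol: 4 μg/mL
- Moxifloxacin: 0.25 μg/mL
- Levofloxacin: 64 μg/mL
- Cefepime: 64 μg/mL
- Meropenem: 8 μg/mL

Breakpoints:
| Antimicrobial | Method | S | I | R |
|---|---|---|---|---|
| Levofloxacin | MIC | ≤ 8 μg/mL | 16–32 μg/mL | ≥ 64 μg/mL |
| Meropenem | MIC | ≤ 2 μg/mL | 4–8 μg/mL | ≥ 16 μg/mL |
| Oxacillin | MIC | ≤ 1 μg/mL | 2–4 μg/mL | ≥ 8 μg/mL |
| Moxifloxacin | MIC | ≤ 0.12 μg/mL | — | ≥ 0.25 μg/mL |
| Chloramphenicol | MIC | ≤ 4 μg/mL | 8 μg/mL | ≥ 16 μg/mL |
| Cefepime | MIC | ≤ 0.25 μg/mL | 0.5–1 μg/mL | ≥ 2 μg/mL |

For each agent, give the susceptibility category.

Oxacillin: 2 μg/mL is in 2–4 μg/mL → I
Chloramphenicol: 4 μg/mL is ≤ 4 μg/mL → S
Moxifloxacin: 0.25 μg/mL is ≥ 0.25 μg/mL → R
Levofloxacin 64 μg/mL: ≥ 64 μg/mL ⇒ Resistant
Cefepime (64 μg/mL) ≥ 2 μg/mL — Resistant
Meropenem (8 μg/mL) in 4–8 μg/mL — I

I, S, R, R, R, I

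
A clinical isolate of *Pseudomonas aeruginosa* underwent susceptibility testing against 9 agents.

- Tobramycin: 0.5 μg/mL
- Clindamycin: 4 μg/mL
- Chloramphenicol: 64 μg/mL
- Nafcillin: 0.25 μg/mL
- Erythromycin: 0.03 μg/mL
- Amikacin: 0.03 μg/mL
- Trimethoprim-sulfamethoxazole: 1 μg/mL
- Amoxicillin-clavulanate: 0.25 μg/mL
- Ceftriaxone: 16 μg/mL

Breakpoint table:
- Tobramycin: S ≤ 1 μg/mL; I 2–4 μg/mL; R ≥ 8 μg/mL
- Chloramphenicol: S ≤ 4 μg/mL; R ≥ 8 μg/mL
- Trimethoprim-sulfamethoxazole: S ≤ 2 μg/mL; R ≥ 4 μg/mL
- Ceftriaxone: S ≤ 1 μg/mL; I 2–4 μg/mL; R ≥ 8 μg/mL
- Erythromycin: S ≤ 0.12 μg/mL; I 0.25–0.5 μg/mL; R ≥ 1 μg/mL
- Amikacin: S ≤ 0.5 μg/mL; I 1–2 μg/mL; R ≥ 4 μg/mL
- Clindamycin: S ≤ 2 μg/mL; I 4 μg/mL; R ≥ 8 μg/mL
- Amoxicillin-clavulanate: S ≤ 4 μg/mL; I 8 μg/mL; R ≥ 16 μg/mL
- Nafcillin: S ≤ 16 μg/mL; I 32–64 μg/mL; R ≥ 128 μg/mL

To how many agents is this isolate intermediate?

1

Tobramycin 0.5 μg/mL: ≤ 1 μg/mL — susceptible
Clindamycin: 4 μg/mL is = 4 μg/mL — Intermediate
Chloramphenicol: 64 μg/mL is ≥ 8 μg/mL ⇒ Resistant
Nafcillin: 0.25 μg/mL is ≤ 16 μg/mL ⇒ Susceptible
Erythromycin: 0.03 μg/mL is ≤ 0.12 μg/mL → S
Amikacin (0.03 μg/mL) ≤ 0.5 μg/mL ⇒ Susceptible
Trimethoprim-sulfamethoxazole: 1 μg/mL is ≤ 2 μg/mL — susceptible
Amoxicillin-clavulanate (0.25 μg/mL) ≤ 4 μg/mL — susceptible
Ceftriaxone: 16 μg/mL is ≥ 8 μg/mL ⇒ R
Intermediate: 1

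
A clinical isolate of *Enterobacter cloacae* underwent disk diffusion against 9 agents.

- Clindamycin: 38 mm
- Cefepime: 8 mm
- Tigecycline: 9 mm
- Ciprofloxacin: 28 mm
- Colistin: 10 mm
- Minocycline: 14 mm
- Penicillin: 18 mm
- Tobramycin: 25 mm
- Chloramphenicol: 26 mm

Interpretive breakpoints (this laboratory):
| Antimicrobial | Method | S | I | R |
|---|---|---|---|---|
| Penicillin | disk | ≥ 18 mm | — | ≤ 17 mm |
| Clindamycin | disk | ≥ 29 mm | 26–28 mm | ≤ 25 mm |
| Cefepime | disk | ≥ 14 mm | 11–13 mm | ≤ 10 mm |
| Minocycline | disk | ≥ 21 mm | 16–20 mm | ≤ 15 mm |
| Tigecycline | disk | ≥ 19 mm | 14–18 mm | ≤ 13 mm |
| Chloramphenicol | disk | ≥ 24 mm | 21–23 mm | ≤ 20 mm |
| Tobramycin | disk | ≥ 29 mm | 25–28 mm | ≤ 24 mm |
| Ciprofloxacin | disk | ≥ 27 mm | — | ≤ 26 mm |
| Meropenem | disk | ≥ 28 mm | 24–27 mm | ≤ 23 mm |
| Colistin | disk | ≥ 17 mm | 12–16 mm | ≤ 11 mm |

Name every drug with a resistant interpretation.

Clindamycin (38 mm) ≥ 29 mm — Susceptible
Cefepime: 8 mm is ≤ 10 mm ⇒ Resistant
Tigecycline (9 mm) ≤ 13 mm — Resistant
Ciprofloxacin: 28 mm is ≥ 27 mm ⇒ S
Colistin 10 mm: ≤ 11 mm → R
Minocycline (14 mm) ≤ 15 mm ⇒ resistant
Penicillin: 18 mm is ≥ 18 mm ⇒ susceptible
Tobramycin: 25 mm is in 25–28 mm — intermediate
Chloramphenicol 26 mm: ≥ 24 mm — susceptible

cefepime, tigecycline, colistin, minocycline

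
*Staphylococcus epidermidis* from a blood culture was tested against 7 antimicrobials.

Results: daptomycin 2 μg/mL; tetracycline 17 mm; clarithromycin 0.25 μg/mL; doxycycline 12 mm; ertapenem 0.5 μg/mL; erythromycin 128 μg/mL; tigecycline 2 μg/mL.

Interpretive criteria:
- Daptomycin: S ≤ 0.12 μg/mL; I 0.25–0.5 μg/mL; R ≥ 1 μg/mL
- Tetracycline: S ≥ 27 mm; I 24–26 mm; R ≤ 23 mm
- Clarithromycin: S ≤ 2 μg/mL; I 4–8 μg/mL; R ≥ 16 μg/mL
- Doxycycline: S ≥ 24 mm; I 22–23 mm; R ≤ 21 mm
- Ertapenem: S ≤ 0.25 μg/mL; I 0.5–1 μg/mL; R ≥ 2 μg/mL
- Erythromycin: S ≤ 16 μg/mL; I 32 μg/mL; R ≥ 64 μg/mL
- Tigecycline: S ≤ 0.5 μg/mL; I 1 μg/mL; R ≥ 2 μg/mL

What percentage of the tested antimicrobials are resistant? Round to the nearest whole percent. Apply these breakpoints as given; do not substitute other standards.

71%

Daptomycin: 2 μg/mL is ≥ 1 μg/mL → resistant
Tetracycline (17 mm) ≤ 23 mm — R
Clarithromycin 0.25 μg/mL: ≤ 2 μg/mL ⇒ Susceptible
Doxycycline (12 mm) ≤ 21 mm — Resistant
Ertapenem (0.5 μg/mL) in 0.5–1 μg/mL — I
Erythromycin 128 μg/mL: ≥ 64 μg/mL → Resistant
Tigecycline (2 μg/mL) ≥ 2 μg/mL → R
Resistant: 5/7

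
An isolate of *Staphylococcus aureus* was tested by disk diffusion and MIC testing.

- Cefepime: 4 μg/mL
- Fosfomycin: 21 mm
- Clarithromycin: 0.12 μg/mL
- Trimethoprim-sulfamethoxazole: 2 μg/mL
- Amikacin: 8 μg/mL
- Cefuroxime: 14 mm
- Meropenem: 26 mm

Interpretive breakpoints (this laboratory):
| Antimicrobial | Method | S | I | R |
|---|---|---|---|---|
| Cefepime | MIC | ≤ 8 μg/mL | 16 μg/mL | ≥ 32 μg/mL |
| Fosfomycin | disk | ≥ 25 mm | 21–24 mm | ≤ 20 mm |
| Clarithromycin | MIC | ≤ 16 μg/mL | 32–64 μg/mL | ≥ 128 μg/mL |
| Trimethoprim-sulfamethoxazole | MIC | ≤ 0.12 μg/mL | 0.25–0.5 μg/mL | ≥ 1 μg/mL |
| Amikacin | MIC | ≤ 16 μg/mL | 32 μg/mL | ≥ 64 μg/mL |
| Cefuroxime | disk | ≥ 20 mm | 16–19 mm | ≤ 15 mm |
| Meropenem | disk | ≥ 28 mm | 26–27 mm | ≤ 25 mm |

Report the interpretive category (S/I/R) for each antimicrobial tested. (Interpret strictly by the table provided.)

Cefepime: 4 μg/mL is ≤ 8 μg/mL → S
Fosfomycin 21 mm: in 21–24 mm — Intermediate
Clarithromycin: 0.12 μg/mL is ≤ 16 μg/mL → S
Trimethoprim-sulfamethoxazole (2 μg/mL) ≥ 1 μg/mL — R
Amikacin 8 μg/mL: ≤ 16 μg/mL → S
Cefuroxime 14 mm: ≤ 15 mm — R
Meropenem (26 mm) in 26–27 mm — intermediate

S, I, S, R, S, R, I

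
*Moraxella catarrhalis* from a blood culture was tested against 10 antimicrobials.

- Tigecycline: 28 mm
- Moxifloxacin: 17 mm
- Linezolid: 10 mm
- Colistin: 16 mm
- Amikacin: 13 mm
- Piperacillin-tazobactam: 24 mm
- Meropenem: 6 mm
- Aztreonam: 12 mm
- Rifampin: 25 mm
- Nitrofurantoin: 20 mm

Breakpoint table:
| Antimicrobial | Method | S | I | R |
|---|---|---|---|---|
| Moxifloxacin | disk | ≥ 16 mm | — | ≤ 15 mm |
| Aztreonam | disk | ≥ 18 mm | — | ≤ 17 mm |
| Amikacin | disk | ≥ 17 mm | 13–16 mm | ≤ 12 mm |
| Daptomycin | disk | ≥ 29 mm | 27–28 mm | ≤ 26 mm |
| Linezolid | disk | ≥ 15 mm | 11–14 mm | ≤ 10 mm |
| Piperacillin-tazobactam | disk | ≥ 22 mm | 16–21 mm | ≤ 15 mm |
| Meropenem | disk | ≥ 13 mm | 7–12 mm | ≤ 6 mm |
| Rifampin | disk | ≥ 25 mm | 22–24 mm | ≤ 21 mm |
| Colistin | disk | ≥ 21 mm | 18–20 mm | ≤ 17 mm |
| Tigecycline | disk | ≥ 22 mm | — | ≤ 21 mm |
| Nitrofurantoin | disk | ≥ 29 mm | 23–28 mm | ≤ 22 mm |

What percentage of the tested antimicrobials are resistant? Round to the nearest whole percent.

Tigecycline: 28 mm is ≥ 22 mm ⇒ Susceptible
Moxifloxacin: 17 mm is ≥ 16 mm → Susceptible
Linezolid (10 mm) ≤ 10 mm ⇒ resistant
Colistin 16 mm: ≤ 17 mm ⇒ Resistant
Amikacin 13 mm: in 13–16 mm ⇒ Intermediate
Piperacillin-tazobactam (24 mm) ≥ 22 mm ⇒ susceptible
Meropenem 6 mm: ≤ 6 mm ⇒ R
Aztreonam 12 mm: ≤ 17 mm → resistant
Rifampin 25 mm: ≥ 25 mm ⇒ susceptible
Nitrofurantoin: 20 mm is ≤ 22 mm → Resistant
Resistant: 5/10

50%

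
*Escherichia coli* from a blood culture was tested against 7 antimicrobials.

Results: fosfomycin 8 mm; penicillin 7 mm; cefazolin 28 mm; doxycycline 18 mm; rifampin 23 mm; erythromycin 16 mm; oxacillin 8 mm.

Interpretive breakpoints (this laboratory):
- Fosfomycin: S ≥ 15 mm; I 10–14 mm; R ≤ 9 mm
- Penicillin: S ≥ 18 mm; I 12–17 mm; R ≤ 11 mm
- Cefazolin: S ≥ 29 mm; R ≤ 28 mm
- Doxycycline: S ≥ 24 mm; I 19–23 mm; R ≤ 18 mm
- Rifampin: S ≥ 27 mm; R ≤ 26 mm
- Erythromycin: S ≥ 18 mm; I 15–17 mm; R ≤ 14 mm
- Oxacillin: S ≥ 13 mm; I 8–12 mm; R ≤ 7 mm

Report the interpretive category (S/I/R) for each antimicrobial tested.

R, R, R, R, R, I, I

Fosfomycin: 8 mm is ≤ 9 mm — R
Penicillin 7 mm: ≤ 11 mm — Resistant
Cefazolin: 28 mm is ≤ 28 mm → R
Doxycycline (18 mm) ≤ 18 mm ⇒ R
Rifampin (23 mm) ≤ 26 mm ⇒ Resistant
Erythromycin (16 mm) in 15–17 mm — intermediate
Oxacillin: 8 mm is in 8–12 mm ⇒ Intermediate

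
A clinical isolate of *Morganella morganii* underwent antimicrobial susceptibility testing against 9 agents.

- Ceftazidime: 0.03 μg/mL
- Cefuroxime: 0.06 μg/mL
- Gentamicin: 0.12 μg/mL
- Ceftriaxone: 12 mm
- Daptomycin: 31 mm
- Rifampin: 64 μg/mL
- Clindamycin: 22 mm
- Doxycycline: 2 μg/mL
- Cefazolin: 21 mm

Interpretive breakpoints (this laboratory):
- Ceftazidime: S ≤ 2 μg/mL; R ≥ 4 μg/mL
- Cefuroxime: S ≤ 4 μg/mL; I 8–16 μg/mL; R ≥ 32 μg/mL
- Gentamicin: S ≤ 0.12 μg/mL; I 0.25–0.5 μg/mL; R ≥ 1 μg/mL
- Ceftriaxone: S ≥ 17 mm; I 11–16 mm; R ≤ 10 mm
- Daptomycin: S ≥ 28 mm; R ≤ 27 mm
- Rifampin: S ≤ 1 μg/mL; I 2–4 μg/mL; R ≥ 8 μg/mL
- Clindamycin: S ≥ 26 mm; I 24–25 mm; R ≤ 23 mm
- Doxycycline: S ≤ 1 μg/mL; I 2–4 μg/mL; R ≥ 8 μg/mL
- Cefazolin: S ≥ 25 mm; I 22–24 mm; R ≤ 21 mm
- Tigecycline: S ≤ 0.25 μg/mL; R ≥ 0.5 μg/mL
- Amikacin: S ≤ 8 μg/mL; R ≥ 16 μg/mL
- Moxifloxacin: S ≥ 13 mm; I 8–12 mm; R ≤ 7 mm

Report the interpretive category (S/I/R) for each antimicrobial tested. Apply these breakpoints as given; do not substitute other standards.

S, S, S, I, S, R, R, I, R

Ceftazidime 0.03 μg/mL: ≤ 2 μg/mL → susceptible
Cefuroxime: 0.06 μg/mL is ≤ 4 μg/mL ⇒ susceptible
Gentamicin (0.12 μg/mL) ≤ 0.12 μg/mL ⇒ susceptible
Ceftriaxone 12 mm: in 11–16 mm ⇒ I
Daptomycin 31 mm: ≥ 28 mm ⇒ S
Rifampin (64 μg/mL) ≥ 8 μg/mL → R
Clindamycin 22 mm: ≤ 23 mm → R
Doxycycline: 2 μg/mL is in 2–4 μg/mL → intermediate
Cefazolin: 21 mm is ≤ 21 mm — resistant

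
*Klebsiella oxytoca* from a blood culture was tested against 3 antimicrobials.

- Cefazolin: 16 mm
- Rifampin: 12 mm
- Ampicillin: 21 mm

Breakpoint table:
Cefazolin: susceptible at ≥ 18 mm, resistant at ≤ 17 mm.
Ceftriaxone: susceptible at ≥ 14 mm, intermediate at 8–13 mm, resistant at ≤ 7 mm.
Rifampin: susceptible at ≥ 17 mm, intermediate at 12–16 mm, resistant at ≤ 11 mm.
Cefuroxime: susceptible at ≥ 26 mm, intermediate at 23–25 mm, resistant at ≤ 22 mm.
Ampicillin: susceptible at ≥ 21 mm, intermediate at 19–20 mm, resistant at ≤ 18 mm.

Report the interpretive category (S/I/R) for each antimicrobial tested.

Cefazolin: 16 mm is ≤ 17 mm — resistant
Rifampin 12 mm: in 12–16 mm → intermediate
Ampicillin 21 mm: ≥ 21 mm — S

R, I, S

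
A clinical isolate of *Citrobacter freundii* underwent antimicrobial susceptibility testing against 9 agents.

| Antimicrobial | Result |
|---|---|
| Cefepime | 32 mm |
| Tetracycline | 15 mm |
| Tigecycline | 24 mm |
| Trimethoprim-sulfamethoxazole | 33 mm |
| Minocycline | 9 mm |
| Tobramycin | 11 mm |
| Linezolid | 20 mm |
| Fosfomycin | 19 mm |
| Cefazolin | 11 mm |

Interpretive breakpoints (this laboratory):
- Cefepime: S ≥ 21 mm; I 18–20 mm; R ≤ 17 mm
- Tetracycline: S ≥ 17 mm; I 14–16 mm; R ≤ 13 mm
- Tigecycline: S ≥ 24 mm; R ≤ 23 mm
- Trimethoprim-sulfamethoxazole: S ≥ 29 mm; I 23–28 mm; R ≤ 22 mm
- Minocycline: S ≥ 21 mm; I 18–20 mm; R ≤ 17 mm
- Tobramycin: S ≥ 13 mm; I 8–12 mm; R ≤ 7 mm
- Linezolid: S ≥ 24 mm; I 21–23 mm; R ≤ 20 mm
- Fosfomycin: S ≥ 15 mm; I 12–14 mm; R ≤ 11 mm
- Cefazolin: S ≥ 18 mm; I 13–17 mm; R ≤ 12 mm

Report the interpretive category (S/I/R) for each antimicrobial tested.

S, I, S, S, R, I, R, S, R

Cefepime: 32 mm is ≥ 21 mm → susceptible
Tetracycline (15 mm) in 14–16 mm ⇒ Intermediate
Tigecycline: 24 mm is ≥ 24 mm → S
Trimethoprim-sulfamethoxazole 33 mm: ≥ 29 mm — susceptible
Minocycline 9 mm: ≤ 17 mm → Resistant
Tobramycin (11 mm) in 8–12 mm → Intermediate
Linezolid: 20 mm is ≤ 20 mm ⇒ R
Fosfomycin (19 mm) ≥ 15 mm — S
Cefazolin 11 mm: ≤ 12 mm → R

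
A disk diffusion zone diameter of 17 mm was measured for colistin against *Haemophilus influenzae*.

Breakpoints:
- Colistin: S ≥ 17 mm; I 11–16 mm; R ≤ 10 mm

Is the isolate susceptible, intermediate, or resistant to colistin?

Colistin (17 mm) ≥ 17 mm ⇒ Susceptible

Susceptible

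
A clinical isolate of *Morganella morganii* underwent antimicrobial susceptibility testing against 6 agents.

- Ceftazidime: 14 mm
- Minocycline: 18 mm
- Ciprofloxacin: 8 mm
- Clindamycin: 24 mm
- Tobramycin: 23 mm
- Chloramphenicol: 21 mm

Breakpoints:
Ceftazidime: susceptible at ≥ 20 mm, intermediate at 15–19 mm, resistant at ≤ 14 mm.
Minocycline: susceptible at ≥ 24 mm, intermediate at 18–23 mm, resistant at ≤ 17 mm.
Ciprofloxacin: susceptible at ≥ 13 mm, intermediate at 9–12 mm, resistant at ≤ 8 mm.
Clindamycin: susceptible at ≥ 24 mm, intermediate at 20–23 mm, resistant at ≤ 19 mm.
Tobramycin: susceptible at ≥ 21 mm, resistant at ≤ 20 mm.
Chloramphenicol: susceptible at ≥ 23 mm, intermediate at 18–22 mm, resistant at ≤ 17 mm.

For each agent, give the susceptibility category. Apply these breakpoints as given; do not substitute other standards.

Ceftazidime (14 mm) ≤ 14 mm → Resistant
Minocycline: 18 mm is in 18–23 mm — Intermediate
Ciprofloxacin: 8 mm is ≤ 8 mm → resistant
Clindamycin (24 mm) ≥ 24 mm → susceptible
Tobramycin (23 mm) ≥ 21 mm — Susceptible
Chloramphenicol (21 mm) in 18–22 mm ⇒ intermediate

R, I, R, S, S, I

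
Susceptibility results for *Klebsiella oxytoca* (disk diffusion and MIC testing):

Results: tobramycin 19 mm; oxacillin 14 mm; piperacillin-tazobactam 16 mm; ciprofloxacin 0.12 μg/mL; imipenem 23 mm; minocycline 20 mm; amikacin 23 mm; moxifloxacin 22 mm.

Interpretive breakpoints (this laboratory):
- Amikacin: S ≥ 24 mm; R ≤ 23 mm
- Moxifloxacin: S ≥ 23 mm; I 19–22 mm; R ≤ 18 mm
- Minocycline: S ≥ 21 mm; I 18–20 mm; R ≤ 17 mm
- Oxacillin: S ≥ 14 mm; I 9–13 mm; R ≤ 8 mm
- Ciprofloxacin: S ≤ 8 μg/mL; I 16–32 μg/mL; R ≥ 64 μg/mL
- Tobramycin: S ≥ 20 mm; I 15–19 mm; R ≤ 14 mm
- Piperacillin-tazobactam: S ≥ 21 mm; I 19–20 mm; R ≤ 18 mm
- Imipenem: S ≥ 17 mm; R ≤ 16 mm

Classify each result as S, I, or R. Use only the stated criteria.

Tobramycin: 19 mm is in 15–19 mm — Intermediate
Oxacillin 14 mm: ≥ 14 mm → Susceptible
Piperacillin-tazobactam (16 mm) ≤ 18 mm ⇒ Resistant
Ciprofloxacin (0.12 μg/mL) ≤ 8 μg/mL — susceptible
Imipenem: 23 mm is ≥ 17 mm — S
Minocycline (20 mm) in 18–20 mm — intermediate
Amikacin (23 mm) ≤ 23 mm → resistant
Moxifloxacin: 22 mm is in 19–22 mm → I

I, S, R, S, S, I, R, I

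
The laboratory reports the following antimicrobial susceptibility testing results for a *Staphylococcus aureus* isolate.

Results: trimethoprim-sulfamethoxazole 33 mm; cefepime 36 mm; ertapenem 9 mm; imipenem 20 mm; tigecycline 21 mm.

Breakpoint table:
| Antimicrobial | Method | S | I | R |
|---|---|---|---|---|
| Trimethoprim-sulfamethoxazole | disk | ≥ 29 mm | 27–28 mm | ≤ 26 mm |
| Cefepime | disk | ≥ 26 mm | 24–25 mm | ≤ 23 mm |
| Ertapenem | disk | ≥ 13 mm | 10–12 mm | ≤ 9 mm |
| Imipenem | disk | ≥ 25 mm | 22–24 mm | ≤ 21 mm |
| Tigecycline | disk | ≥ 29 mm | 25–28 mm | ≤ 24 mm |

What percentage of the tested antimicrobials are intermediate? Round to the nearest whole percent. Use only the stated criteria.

Trimethoprim-sulfamethoxazole (33 mm) ≥ 29 mm — S
Cefepime: 36 mm is ≥ 26 mm ⇒ S
Ertapenem (9 mm) ≤ 9 mm ⇒ resistant
Imipenem: 20 mm is ≤ 21 mm ⇒ Resistant
Tigecycline: 21 mm is ≤ 24 mm → resistant
Intermediate: 0/5

0%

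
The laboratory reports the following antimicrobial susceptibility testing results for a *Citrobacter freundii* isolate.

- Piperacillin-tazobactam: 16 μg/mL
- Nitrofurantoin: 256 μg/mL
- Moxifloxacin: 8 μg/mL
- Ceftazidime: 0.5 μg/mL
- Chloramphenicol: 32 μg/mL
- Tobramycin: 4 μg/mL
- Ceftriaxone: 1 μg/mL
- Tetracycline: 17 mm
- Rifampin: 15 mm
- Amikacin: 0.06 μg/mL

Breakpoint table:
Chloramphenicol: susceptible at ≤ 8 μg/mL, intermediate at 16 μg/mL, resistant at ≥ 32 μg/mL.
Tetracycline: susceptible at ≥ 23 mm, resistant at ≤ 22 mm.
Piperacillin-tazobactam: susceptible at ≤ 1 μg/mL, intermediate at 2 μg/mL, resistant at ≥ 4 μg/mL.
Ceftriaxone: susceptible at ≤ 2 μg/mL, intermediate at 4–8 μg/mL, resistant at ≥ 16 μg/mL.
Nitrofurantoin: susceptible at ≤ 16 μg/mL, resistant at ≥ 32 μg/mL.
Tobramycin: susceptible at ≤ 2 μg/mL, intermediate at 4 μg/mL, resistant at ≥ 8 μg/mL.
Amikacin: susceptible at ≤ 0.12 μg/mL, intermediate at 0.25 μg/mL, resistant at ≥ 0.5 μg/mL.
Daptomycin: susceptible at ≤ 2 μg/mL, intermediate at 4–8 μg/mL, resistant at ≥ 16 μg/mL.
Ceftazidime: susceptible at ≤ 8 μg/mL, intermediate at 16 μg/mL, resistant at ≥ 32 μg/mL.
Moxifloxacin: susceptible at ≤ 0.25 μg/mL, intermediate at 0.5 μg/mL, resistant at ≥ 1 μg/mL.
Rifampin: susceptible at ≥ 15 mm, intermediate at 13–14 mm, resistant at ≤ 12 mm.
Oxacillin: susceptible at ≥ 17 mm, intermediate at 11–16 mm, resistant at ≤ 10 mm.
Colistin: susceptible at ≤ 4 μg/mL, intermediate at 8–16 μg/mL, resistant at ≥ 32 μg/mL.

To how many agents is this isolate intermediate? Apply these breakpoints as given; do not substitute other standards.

1

Piperacillin-tazobactam (16 μg/mL) ≥ 4 μg/mL → resistant
Nitrofurantoin: 256 μg/mL is ≥ 32 μg/mL — Resistant
Moxifloxacin 8 μg/mL: ≥ 1 μg/mL ⇒ resistant
Ceftazidime: 0.5 μg/mL is ≤ 8 μg/mL — S
Chloramphenicol (32 μg/mL) ≥ 32 μg/mL ⇒ R
Tobramycin: 4 μg/mL is = 4 μg/mL — intermediate
Ceftriaxone: 1 μg/mL is ≤ 2 μg/mL ⇒ S
Tetracycline 17 mm: ≤ 22 mm — resistant
Rifampin: 15 mm is ≥ 15 mm → susceptible
Amikacin: 0.06 μg/mL is ≤ 0.12 μg/mL → susceptible
Intermediate: 1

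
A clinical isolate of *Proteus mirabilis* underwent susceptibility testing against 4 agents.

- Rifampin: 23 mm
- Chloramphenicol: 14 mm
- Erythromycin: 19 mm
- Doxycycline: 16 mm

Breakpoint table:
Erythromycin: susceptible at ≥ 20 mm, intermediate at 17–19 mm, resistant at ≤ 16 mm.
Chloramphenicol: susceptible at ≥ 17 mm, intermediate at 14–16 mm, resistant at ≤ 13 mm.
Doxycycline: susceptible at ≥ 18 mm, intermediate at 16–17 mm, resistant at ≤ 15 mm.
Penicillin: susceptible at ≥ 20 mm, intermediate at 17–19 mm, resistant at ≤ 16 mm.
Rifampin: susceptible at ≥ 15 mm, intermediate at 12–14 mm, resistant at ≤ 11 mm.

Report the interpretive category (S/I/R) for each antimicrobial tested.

Rifampin: 23 mm is ≥ 15 mm — S
Chloramphenicol: 14 mm is in 14–16 mm ⇒ intermediate
Erythromycin (19 mm) in 17–19 mm → I
Doxycycline: 16 mm is in 16–17 mm — Intermediate

S, I, I, I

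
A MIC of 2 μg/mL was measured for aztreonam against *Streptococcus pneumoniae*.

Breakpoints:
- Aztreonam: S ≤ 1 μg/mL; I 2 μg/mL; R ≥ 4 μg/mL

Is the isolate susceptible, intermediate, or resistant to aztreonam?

I

Aztreonam: 2 μg/mL is = 2 μg/mL — intermediate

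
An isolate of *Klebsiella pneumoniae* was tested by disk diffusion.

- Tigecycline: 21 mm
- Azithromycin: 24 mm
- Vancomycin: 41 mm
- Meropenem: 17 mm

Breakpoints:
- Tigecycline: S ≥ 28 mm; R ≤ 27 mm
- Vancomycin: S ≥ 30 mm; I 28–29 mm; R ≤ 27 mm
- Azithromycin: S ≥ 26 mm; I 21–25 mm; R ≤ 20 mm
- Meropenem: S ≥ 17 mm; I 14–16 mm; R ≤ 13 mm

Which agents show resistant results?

Tigecycline (21 mm) ≤ 27 mm ⇒ R
Azithromycin 24 mm: in 21–25 mm → I
Vancomycin (41 mm) ≥ 30 mm → Susceptible
Meropenem (17 mm) ≥ 17 mm ⇒ Susceptible

tigecycline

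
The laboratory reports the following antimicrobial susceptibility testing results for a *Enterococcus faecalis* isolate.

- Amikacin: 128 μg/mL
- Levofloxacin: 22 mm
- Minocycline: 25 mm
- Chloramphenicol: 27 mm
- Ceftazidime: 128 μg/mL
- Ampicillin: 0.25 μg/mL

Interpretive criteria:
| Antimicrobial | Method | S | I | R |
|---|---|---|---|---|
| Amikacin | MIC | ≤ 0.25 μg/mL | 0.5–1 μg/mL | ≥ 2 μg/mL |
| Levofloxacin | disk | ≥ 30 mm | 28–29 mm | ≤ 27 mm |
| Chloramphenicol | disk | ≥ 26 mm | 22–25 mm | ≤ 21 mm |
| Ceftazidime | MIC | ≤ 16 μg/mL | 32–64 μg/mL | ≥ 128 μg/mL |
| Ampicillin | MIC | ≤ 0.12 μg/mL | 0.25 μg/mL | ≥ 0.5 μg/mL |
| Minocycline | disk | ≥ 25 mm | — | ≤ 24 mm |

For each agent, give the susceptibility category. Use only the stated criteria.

Amikacin (128 μg/mL) ≥ 2 μg/mL → R
Levofloxacin: 22 mm is ≤ 27 mm → R
Minocycline: 25 mm is ≥ 25 mm — susceptible
Chloramphenicol 27 mm: ≥ 26 mm — S
Ceftazidime: 128 μg/mL is ≥ 128 μg/mL → Resistant
Ampicillin 0.25 μg/mL: = 0.25 μg/mL ⇒ intermediate

R, R, S, S, R, I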